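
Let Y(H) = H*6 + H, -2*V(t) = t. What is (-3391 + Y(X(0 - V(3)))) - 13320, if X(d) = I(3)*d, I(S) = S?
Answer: -33359/2 ≈ -16680.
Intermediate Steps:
V(t) = -t/2
X(d) = 3*d
Y(H) = 7*H (Y(H) = 6*H + H = 7*H)
(-3391 + Y(X(0 - V(3)))) - 13320 = (-3391 + 7*(3*(0 - (-1)*3/2))) - 13320 = (-3391 + 7*(3*(0 - 1*(-3/2)))) - 13320 = (-3391 + 7*(3*(0 + 3/2))) - 13320 = (-3391 + 7*(3*(3/2))) - 13320 = (-3391 + 7*(9/2)) - 13320 = (-3391 + 63/2) - 13320 = -6719/2 - 13320 = -33359/2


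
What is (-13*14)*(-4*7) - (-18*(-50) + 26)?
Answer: 4170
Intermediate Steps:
(-13*14)*(-4*7) - (-18*(-50) + 26) = -182*(-28) - (900 + 26) = 5096 - 1*926 = 5096 - 926 = 4170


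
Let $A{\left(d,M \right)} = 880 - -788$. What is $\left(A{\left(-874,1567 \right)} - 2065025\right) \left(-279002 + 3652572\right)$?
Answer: $-6960879274490$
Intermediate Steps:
$A{\left(d,M \right)} = 1668$ ($A{\left(d,M \right)} = 880 + 788 = 1668$)
$\left(A{\left(-874,1567 \right)} - 2065025\right) \left(-279002 + 3652572\right) = \left(1668 - 2065025\right) \left(-279002 + 3652572\right) = \left(-2063357\right) 3373570 = -6960879274490$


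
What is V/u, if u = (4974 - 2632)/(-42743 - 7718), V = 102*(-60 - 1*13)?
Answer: 187866303/1171 ≈ 1.6043e+5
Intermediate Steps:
V = -7446 (V = 102*(-60 - 13) = 102*(-73) = -7446)
u = -2342/50461 (u = 2342/(-50461) = 2342*(-1/50461) = -2342/50461 ≈ -0.046412)
V/u = -7446/(-2342/50461) = -7446*(-50461/2342) = 187866303/1171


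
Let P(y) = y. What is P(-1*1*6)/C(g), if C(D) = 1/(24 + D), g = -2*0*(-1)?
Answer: -144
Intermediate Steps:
g = 0 (g = -0*(-1) = -1*0 = 0)
P(-1*1*6)/C(g) = (-1*1*6)/(1/(24 + 0)) = (-1*6)/(1/24) = -6/1/24 = -6*24 = -144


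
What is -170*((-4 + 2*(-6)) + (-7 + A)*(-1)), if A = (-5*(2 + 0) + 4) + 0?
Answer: 510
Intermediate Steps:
A = -6 (A = (-5*2 + 4) + 0 = (-10 + 4) + 0 = -6 + 0 = -6)
-170*((-4 + 2*(-6)) + (-7 + A)*(-1)) = -170*((-4 + 2*(-6)) + (-7 - 6)*(-1)) = -170*((-4 - 12) - 13*(-1)) = -170*(-16 + 13) = -170*(-3) = 510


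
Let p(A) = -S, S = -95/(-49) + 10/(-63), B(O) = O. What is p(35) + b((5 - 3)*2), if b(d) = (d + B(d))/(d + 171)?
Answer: -19121/11025 ≈ -1.7343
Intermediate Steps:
b(d) = 2*d/(171 + d) (b(d) = (d + d)/(d + 171) = (2*d)/(171 + d) = 2*d/(171 + d))
S = 785/441 (S = -95*(-1/49) + 10*(-1/63) = 95/49 - 10/63 = 785/441 ≈ 1.7800)
p(A) = -785/441 (p(A) = -1*785/441 = -785/441)
p(35) + b((5 - 3)*2) = -785/441 + 2*((5 - 3)*2)/(171 + (5 - 3)*2) = -785/441 + 2*(2*2)/(171 + 2*2) = -785/441 + 2*4/(171 + 4) = -785/441 + 2*4/175 = -785/441 + 2*4*(1/175) = -785/441 + 8/175 = -19121/11025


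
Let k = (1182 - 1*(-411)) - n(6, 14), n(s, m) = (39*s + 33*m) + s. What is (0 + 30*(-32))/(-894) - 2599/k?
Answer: -244691/132759 ≈ -1.8431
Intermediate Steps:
n(s, m) = 33*m + 40*s (n(s, m) = (33*m + 39*s) + s = 33*m + 40*s)
k = 891 (k = (1182 - 1*(-411)) - (33*14 + 40*6) = (1182 + 411) - (462 + 240) = 1593 - 1*702 = 1593 - 702 = 891)
(0 + 30*(-32))/(-894) - 2599/k = (0 + 30*(-32))/(-894) - 2599/891 = (0 - 960)*(-1/894) - 2599*1/891 = -960*(-1/894) - 2599/891 = 160/149 - 2599/891 = -244691/132759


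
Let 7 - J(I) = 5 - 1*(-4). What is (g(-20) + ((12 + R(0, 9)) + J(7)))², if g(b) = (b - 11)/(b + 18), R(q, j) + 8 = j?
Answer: 2809/4 ≈ 702.25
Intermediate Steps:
J(I) = -2 (J(I) = 7 - (5 - 1*(-4)) = 7 - (5 + 4) = 7 - 1*9 = 7 - 9 = -2)
R(q, j) = -8 + j
g(b) = (-11 + b)/(18 + b)
(g(-20) + ((12 + R(0, 9)) + J(7)))² = ((-11 - 20)/(18 - 20) + ((12 + (-8 + 9)) - 2))² = (-31/(-2) + ((12 + 1) - 2))² = (-½*(-31) + (13 - 2))² = (31/2 + 11)² = (53/2)² = 2809/4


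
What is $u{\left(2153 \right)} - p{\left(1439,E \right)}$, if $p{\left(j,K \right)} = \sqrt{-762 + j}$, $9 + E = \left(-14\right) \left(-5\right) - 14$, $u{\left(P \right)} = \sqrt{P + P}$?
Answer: $\sqrt{4306} - \sqrt{677} \approx 39.601$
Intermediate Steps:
$u{\left(P \right)} = \sqrt{2} \sqrt{P}$ ($u{\left(P \right)} = \sqrt{2 P} = \sqrt{2} \sqrt{P}$)
$E = 47$ ($E = -9 - -56 = -9 + \left(70 - 14\right) = -9 + 56 = 47$)
$u{\left(2153 \right)} - p{\left(1439,E \right)} = \sqrt{2} \sqrt{2153} - \sqrt{-762 + 1439} = \sqrt{4306} - \sqrt{677}$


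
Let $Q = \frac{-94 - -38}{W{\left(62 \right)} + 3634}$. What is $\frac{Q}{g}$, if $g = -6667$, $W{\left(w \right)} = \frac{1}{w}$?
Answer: $\frac{496}{214590729} \approx 2.3114 \cdot 10^{-6}$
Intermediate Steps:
$Q = - \frac{496}{32187}$ ($Q = \frac{-94 - -38}{\frac{1}{62} + 3634} = \frac{-94 + 38}{\frac{1}{62} + 3634} = - \frac{56}{\frac{225309}{62}} = \left(-56\right) \frac{62}{225309} = - \frac{496}{32187} \approx -0.01541$)
$\frac{Q}{g} = - \frac{496}{32187 \left(-6667\right)} = \left(- \frac{496}{32187}\right) \left(- \frac{1}{6667}\right) = \frac{496}{214590729}$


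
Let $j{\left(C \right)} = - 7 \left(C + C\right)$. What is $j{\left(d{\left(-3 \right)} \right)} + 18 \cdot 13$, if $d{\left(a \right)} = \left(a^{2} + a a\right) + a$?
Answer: $24$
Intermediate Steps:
$d{\left(a \right)} = a + 2 a^{2}$ ($d{\left(a \right)} = \left(a^{2} + a^{2}\right) + a = 2 a^{2} + a = a + 2 a^{2}$)
$j{\left(C \right)} = - 14 C$ ($j{\left(C \right)} = - 7 \cdot 2 C = - 14 C$)
$j{\left(d{\left(-3 \right)} \right)} + 18 \cdot 13 = - 14 \left(- 3 \left(1 + 2 \left(-3\right)\right)\right) + 18 \cdot 13 = - 14 \left(- 3 \left(1 - 6\right)\right) + 234 = - 14 \left(\left(-3\right) \left(-5\right)\right) + 234 = \left(-14\right) 15 + 234 = -210 + 234 = 24$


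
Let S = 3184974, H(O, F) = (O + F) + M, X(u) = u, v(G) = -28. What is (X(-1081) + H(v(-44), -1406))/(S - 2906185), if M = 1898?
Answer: -617/278789 ≈ -0.0022131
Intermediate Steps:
H(O, F) = 1898 + F + O (H(O, F) = (O + F) + 1898 = (F + O) + 1898 = 1898 + F + O)
(X(-1081) + H(v(-44), -1406))/(S - 2906185) = (-1081 + (1898 - 1406 - 28))/(3184974 - 2906185) = (-1081 + 464)/278789 = -617*1/278789 = -617/278789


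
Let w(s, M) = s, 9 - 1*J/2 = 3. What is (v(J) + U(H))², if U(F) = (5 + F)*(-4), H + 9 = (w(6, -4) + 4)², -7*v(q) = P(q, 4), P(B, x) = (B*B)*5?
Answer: 11614464/49 ≈ 2.3703e+5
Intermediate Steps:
J = 12 (J = 18 - 2*3 = 18 - 6 = 12)
P(B, x) = 5*B² (P(B, x) = B²*5 = 5*B²)
v(q) = -5*q²/7
H = 91 (H = -9 + (6 + 4)² = -9 + 10² = -9 + 100 = 91)
U(F) = -20 - 4*F
(v(J) + U(H))² = (-5/7*12² + (-20 - 4*91))² = (-5/7*144 + (-20 - 364))² = (-720/7 - 384)² = (-3408/7)² = 11614464/49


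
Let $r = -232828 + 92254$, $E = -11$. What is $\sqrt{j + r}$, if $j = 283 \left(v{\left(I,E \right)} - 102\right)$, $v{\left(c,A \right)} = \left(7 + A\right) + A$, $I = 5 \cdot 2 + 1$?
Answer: $i \sqrt{173685} \approx 416.76 i$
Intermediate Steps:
$I = 11$ ($I = 10 + 1 = 11$)
$v{\left(c,A \right)} = 7 + 2 A$
$j = -33111$ ($j = 283 \left(\left(7 + 2 \left(-11\right)\right) - 102\right) = 283 \left(\left(7 - 22\right) - 102\right) = 283 \left(-15 - 102\right) = 283 \left(-117\right) = -33111$)
$r = -140574$
$\sqrt{j + r} = \sqrt{-33111 - 140574} = \sqrt{-173685} = i \sqrt{173685}$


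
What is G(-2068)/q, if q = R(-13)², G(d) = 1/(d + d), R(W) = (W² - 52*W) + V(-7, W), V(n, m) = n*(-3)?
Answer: -1/3101818016 ≈ -3.2239e-10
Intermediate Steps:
V(n, m) = -3*n
R(W) = 21 + W² - 52*W (R(W) = (W² - 52*W) - 3*(-7) = (W² - 52*W) + 21 = 21 + W² - 52*W)
G(d) = 1/(2*d)
q = 749956 (q = (21 + (-13)² - 52*(-13))² = (21 + 169 + 676)² = 866² = 749956)
G(-2068)/q = ((½)/(-2068))/749956 = ((½)*(-1/2068))*(1/749956) = -1/4136*1/749956 = -1/3101818016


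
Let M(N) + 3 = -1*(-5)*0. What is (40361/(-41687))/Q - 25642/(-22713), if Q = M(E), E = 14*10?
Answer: 458170395/315612277 ≈ 1.4517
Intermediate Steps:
E = 140
M(N) = -3 (M(N) = -3 - 1*(-5)*0 = -3 + 5*0 = -3 + 0 = -3)
Q = -3
(40361/(-41687))/Q - 25642/(-22713) = (40361/(-41687))/(-3) - 25642/(-22713) = (40361*(-1/41687))*(-⅓) - 25642*(-1/22713) = -40361/41687*(-⅓) + 25642/22713 = 40361/125061 + 25642/22713 = 458170395/315612277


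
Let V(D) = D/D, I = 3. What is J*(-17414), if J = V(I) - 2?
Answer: 17414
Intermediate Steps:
V(D) = 1
J = -1 (J = 1 - 2 = -1)
J*(-17414) = -1*(-17414) = 17414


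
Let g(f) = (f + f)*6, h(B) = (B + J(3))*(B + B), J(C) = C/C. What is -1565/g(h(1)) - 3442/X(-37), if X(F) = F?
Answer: 107311/1776 ≈ 60.423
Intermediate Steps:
J(C) = 1
h(B) = 2*B*(1 + B) (h(B) = (B + 1)*(B + B) = (1 + B)*(2*B) = 2*B*(1 + B))
g(f) = 12*f (g(f) = (2*f)*6 = 12*f)
-1565/g(h(1)) - 3442/X(-37) = -1565*1/(24*(1 + 1)) - 3442/(-37) = -1565/(12*(2*1*2)) - 3442*(-1/37) = -1565/(12*4) + 3442/37 = -1565/48 + 3442/37 = 107311/1776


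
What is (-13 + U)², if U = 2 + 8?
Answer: 9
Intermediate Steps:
U = 10
(-13 + U)² = (-13 + 10)² = (-3)² = 9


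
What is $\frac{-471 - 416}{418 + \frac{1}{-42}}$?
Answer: $- \frac{37254}{17555} \approx -2.1221$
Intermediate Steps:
$\frac{-471 - 416}{418 + \frac{1}{-42}} = - \frac{887}{418 - \frac{1}{42}} = - \frac{887}{\frac{17555}{42}} = \left(-887\right) \frac{42}{17555} = - \frac{37254}{17555}$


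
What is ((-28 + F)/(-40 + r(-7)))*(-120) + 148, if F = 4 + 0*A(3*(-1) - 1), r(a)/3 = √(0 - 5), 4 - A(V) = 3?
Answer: 25652/329 - 1728*I*√5/329 ≈ 77.97 - 11.744*I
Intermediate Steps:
A(V) = 1 (A(V) = 4 - 1*3 = 4 - 3 = 1)
r(a) = 3*I*√5 (r(a) = 3*√(0 - 5) = 3*√(-5) = 3*(I*√5) = 3*I*√5)
F = 4 (F = 4 + 0*1 = 4 + 0 = 4)
((-28 + F)/(-40 + r(-7)))*(-120) + 148 = ((-28 + 4)/(-40 + 3*I*√5))*(-120) + 148 = -24/(-40 + 3*I*√5)*(-120) + 148 = 2880/(-40 + 3*I*√5) + 148 = 148 + 2880/(-40 + 3*I*√5)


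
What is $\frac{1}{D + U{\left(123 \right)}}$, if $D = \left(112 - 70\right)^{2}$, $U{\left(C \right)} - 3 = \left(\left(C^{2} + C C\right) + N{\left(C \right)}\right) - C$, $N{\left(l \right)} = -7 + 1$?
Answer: $\frac{1}{31896} \approx 3.1352 \cdot 10^{-5}$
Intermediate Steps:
$N{\left(l \right)} = -6$
$U{\left(C \right)} = -3 - C + 2 C^{2}$ ($U{\left(C \right)} = 3 - \left(6 + C - C^{2} - C C\right) = 3 - \left(6 + C - 2 C^{2}\right) = -3 - C + 2 C^{2}$)
$D = 1764$ ($D = 42^{2} = 1764$)
$\frac{1}{D + U{\left(123 \right)}} = \frac{1}{1764 - \left(126 - 30258\right)} = \frac{1}{1764 - -30132} = \frac{1}{1764 + 30132} = \frac{1}{31896}$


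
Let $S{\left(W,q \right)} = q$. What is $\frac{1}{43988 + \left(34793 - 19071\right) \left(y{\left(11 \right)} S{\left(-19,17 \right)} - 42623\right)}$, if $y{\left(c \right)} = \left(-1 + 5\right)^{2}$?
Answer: $- \frac{1}{665798434} \approx -1.502 \cdot 10^{-9}$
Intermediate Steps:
$y{\left(c \right)} = 16$ ($y{\left(c \right)} = 4^{2} = 16$)
$\frac{1}{43988 + \left(34793 - 19071\right) \left(y{\left(11 \right)} S{\left(-19,17 \right)} - 42623\right)} = \frac{1}{43988 + \left(34793 - 19071\right) \left(16 \cdot 17 - 42623\right)} = \frac{1}{43988 + 15722 \left(272 - 42623\right)} = \frac{1}{43988 + 15722 \left(-42351\right)} = \frac{1}{43988 - 665842422} = \frac{1}{-665798434} = - \frac{1}{665798434}$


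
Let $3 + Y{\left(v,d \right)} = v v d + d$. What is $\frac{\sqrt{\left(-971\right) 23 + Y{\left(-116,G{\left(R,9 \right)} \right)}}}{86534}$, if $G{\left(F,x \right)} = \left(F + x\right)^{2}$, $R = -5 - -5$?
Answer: $\frac{\sqrt{1067681}}{86534} \approx 0.011941$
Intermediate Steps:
$R = 0$ ($R = -5 + 5 = 0$)
$Y{\left(v,d \right)} = -3 + d + d v^{2}$ ($Y{\left(v,d \right)} = -3 + \left(v v d + d\right) = -3 + \left(v^{2} d + d\right) = -3 + \left(d v^{2} + d\right) = -3 + \left(d + d v^{2}\right) = -3 + d + d v^{2}$)
$\frac{\sqrt{\left(-971\right) 23 + Y{\left(-116,G{\left(R,9 \right)} \right)}}}{86534} = \frac{\sqrt{\left(-971\right) 23 + \left(-3 + \left(0 + 9\right)^{2} + \left(0 + 9\right)^{2} \left(-116\right)^{2}\right)}}{86534} = \sqrt{-22333 + \left(-3 + 9^{2} + 9^{2} \cdot 13456\right)} \frac{1}{86534} = \sqrt{-22333 + \left(-3 + 81 + 81 \cdot 13456\right)} \frac{1}{86534} = \sqrt{-22333 + \left(-3 + 81 + 1089936\right)} \frac{1}{86534} = \sqrt{-22333 + 1090014} \cdot \frac{1}{86534} = \sqrt{1067681} \cdot \frac{1}{86534} = \frac{\sqrt{1067681}}{86534}$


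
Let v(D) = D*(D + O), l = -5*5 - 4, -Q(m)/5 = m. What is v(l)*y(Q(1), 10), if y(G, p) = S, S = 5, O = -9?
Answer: 5510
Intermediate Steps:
Q(m) = -5*m
y(G, p) = 5
l = -29 (l = -25 - 4 = -29)
v(D) = D*(-9 + D) (v(D) = D*(D - 9) = D*(-9 + D))
v(l)*y(Q(1), 10) = -29*(-9 - 29)*5 = -29*(-38)*5 = 1102*5 = 5510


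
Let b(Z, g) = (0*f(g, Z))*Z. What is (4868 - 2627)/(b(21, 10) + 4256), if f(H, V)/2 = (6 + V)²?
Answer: 2241/4256 ≈ 0.52655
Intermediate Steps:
f(H, V) = 2*(6 + V)²
b(Z, g) = 0 (b(Z, g) = (0*(2*(6 + Z)²))*Z = 0*Z = 0)
(4868 - 2627)/(b(21, 10) + 4256) = (4868 - 2627)/(0 + 4256) = 2241/4256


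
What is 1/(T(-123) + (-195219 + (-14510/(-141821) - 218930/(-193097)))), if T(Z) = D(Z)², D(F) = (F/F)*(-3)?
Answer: -27385209637/5345832922529770 ≈ -5.1227e-6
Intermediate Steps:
D(F) = -3 (D(F) = 1*(-3) = -3)
T(Z) = 9 (T(Z) = (-3)² = 9)
1/(T(-123) + (-195219 + (-14510/(-141821) - 218930/(-193097)))) = 1/(9 + (-195219 + (-14510/(-141821) - 218930/(-193097)))) = 1/(9 + (-195219 + (-14510*(-1/141821) - 218930*(-1/193097)))) = 1/(9 + (-195219 + (14510/141821 + 218930/193097))) = 1/(9 + (-195219 + 33850709000/27385209637)) = 1/(9 - 5346079389416503/27385209637) = 1/(-5345832922529770/27385209637) = -27385209637/5345832922529770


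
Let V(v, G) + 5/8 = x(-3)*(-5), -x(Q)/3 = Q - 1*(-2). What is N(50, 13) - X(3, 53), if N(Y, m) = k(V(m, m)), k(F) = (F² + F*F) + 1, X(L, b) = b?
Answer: 13961/32 ≈ 436.28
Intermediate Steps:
x(Q) = -6 - 3*Q (x(Q) = -3*(Q - 1*(-2)) = -3*(Q + 2) = -3*(2 + Q) = -6 - 3*Q)
V(v, G) = -125/8 (V(v, G) = -5/8 + (-6 - 3*(-3))*(-5) = -5/8 + (-6 + 9)*(-5) = -5/8 + 3*(-5) = -5/8 - 15 = -125/8)
k(F) = 1 + 2*F² (k(F) = (F² + F²) + 1 = 2*F² + 1 = 1 + 2*F²)
N(Y, m) = 15657/32 (N(Y, m) = 1 + 2*(-125/8)² = 1 + 2*(15625/64) = 1 + 15625/32 = 15657/32)
N(50, 13) - X(3, 53) = 15657/32 - 1*53 = 15657/32 - 53 = 13961/32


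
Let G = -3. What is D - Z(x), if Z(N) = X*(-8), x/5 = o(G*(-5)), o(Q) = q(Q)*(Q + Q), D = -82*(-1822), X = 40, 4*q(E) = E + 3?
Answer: 149724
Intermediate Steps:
q(E) = 3/4 + E/4 (q(E) = (E + 3)/4 = (3 + E)/4 = 3/4 + E/4)
D = 149404
o(Q) = 2*Q*(3/4 + Q/4) (o(Q) = (3/4 + Q/4)*(Q + Q) = (3/4 + Q/4)*(2*Q) = 2*Q*(3/4 + Q/4))
x = 675 (x = 5*((-3*(-5))*(3 - 3*(-5))/2) = 5*((1/2)*15*(3 + 15)) = 5*((1/2)*15*18) = 5*135 = 675)
Z(N) = -320 (Z(N) = 40*(-8) = -320)
D - Z(x) = 149404 - 1*(-320) = 149404 + 320 = 149724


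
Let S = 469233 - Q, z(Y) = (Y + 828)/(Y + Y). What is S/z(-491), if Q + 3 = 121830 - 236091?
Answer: -572994054/337 ≈ -1.7003e+6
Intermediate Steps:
z(Y) = (828 + Y)/(2*Y) (z(Y) = (828 + Y)/((2*Y)) = (828 + Y)*(1/(2*Y)) = (828 + Y)/(2*Y))
Q = -114264 (Q = -3 + (121830 - 236091) = -3 - 114261 = -114264)
S = 583497 (S = 469233 - 1*(-114264) = 469233 + 114264 = 583497)
S/z(-491) = 583497/(((1/2)*(828 - 491)/(-491))) = 583497/(((1/2)*(-1/491)*337)) = 583497/(-337/982) = 583497*(-982/337) = -572994054/337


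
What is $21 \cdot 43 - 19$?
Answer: $884$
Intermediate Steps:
$21 \cdot 43 - 19 = 903 - 19 = 884$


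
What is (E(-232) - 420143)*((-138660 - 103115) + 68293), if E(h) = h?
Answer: 72927495750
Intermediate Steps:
(E(-232) - 420143)*((-138660 - 103115) + 68293) = (-232 - 420143)*((-138660 - 103115) + 68293) = -420375*(-241775 + 68293) = -420375*(-173482) = 72927495750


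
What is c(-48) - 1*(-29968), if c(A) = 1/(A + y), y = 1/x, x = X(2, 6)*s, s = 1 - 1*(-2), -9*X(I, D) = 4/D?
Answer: 3146638/105 ≈ 29968.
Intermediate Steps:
X(I, D) = -4/(9*D)
s = 3 (s = 1 + 2 = 3)
x = -2/9 (x = -4/9/6*3 = -4/9*1/6*3 = -2/27*3 = -2/9 ≈ -0.22222)
y = -9/2 (y = 1/(-2/9) = -9/2 ≈ -4.5000)
c(A) = 1/(-9/2 + A) (c(A) = 1/(A - 9/2) = 1/(-9/2 + A))
c(-48) - 1*(-29968) = 2/(-9 + 2*(-48)) - 1*(-29968) = 2/(-9 - 96) + 29968 = 2/(-105) + 29968 = 2*(-1/105) + 29968 = -2/105 + 29968 = 3146638/105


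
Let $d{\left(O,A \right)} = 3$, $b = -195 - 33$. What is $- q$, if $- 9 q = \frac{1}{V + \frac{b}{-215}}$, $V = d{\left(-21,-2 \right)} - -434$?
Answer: $\frac{215}{847647} \approx 0.00025364$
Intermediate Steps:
$b = -228$ ($b = -195 - 33 = -228$)
$V = 437$ ($V = 3 - -434 = 3 + 434 = 437$)
$q = - \frac{215}{847647}$ ($q = - \frac{1}{9 \left(437 - \frac{228}{-215}\right)} = - \frac{1}{9 \left(437 - - \frac{228}{215}\right)} = - \frac{1}{9 \left(437 + \frac{228}{215}\right)} = - \frac{1}{9 \cdot \frac{94183}{215}} = \left(- \frac{1}{9}\right) \frac{215}{94183} = - \frac{215}{847647} \approx -0.00025364$)
$- q = \left(-1\right) \left(- \frac{215}{847647}\right) = \frac{215}{847647}$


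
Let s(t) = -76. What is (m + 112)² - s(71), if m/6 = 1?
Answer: 14000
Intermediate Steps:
m = 6 (m = 6*1 = 6)
(m + 112)² - s(71) = (6 + 112)² - 1*(-76) = 118² + 76 = 13924 + 76 = 14000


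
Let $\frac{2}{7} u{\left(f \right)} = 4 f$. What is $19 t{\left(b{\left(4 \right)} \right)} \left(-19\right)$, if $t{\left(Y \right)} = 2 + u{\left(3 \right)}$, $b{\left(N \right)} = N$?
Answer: $-15884$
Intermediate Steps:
$u{\left(f \right)} = 14 f$ ($u{\left(f \right)} = \frac{7 \cdot 4 f}{2} = 14 f$)
$t{\left(Y \right)} = 44$ ($t{\left(Y \right)} = 2 + 14 \cdot 3 = 2 + 42 = 44$)
$19 t{\left(b{\left(4 \right)} \right)} \left(-19\right) = 19 \cdot 44 \left(-19\right) = 836 \left(-19\right) = -15884$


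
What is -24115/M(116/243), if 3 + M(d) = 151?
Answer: -24115/148 ≈ -162.94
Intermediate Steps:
M(d) = 148 (M(d) = -3 + 151 = 148)
-24115/M(116/243) = -24115/148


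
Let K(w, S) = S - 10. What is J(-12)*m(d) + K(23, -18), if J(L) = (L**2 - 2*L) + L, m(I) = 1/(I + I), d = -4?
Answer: -95/2 ≈ -47.500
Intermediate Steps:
K(w, S) = -10 + S
m(I) = 1/(2*I)
J(L) = L**2 - L
J(-12)*m(d) + K(23, -18) = (-12*(-1 - 12))*((1/2)/(-4)) + (-10 - 18) = (-12*(-13))*((1/2)*(-1/4)) - 28 = 156*(-1/8) - 28 = -39/2 - 28 = -95/2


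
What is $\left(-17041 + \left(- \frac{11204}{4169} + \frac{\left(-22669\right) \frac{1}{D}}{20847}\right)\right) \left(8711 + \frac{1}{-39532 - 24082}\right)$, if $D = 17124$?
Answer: $- \frac{4685367995236794552995035}{31558193193177816} \approx -1.4847 \cdot 10^{8}$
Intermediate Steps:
$\left(-17041 + \left(- \frac{11204}{4169} + \frac{\left(-22669\right) \frac{1}{D}}{20847}\right)\right) \left(8711 + \frac{1}{-39532 - 24082}\right) = \left(-17041 - \left(\frac{11204}{4169} - \frac{\left(-22669\right) \frac{1}{17124}}{20847}\right)\right) \left(8711 + \frac{1}{-39532 - 24082}\right) = \left(-17041 - \left(\frac{11204}{4169} - \left(-22669\right) \frac{1}{17124} \cdot \frac{1}{20847}\right)\right) \left(8711 + \frac{1}{-63614}\right) = \left(-17041 - \frac{3999743556773}{1488266412732}\right) \left(8711 - \frac{1}{63614}\right) = \left(-17041 - \frac{3999743556773}{1488266412732}\right) \frac{554141553}{63614} = \left(- \frac{25365547682922785}{1488266412732}\right) \frac{554141553}{63614} = - \frac{4685367995236794552995035}{31558193193177816}$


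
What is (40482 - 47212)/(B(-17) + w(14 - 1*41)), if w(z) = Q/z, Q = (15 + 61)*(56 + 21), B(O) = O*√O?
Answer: 1063366920/37827481 - 83404890*I*√17/37827481 ≈ 28.111 - 9.0909*I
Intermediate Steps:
B(O) = O^(3/2)
Q = 5852 (Q = 76*77 = 5852)
w(z) = 5852/z
(40482 - 47212)/(B(-17) + w(14 - 1*41)) = (40482 - 47212)/((-17)^(3/2) + 5852/(14 - 1*41)) = -6730/(-17*I*√17 + 5852/(14 - 41)) = -6730/(-17*I*√17 + 5852/(-27)) = -6730/(-17*I*√17 + 5852*(-1/27)) = -6730/(-17*I*√17 - 5852/27) = -6730/(-5852/27 - 17*I*√17)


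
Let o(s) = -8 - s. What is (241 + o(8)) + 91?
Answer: 316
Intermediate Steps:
(241 + o(8)) + 91 = (241 + (-8 - 1*8)) + 91 = (241 + (-8 - 8)) + 91 = (241 - 16) + 91 = 225 + 91 = 316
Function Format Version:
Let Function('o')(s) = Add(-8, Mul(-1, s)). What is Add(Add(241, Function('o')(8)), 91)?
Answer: 316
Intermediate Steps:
Add(Add(241, Function('o')(8)), 91) = Add(Add(241, Add(-8, Mul(-1, 8))), 91) = Add(Add(241, Add(-8, -8)), 91) = Add(Add(241, -16), 91) = Add(225, 91) = 316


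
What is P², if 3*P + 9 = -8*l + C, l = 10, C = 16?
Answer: 5329/9 ≈ 592.11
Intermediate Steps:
P = -73/3 (P = -3 + (-8*10 + 16)/3 = -3 + (-80 + 16)/3 = -3 + (⅓)*(-64) = -3 - 64/3 = -73/3 ≈ -24.333)
P² = (-73/3)² = 5329/9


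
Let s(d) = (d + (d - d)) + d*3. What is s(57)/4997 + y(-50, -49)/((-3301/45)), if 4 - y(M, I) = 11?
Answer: 122457/868163 ≈ 0.14105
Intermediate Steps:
y(M, I) = -7 (y(M, I) = 4 - 1*11 = 4 - 11 = -7)
s(d) = 4*d (s(d) = (d + 0) + 3*d = d + 3*d = 4*d)
s(57)/4997 + y(-50, -49)/((-3301/45)) = (4*57)/4997 - 7/((-3301/45)) = 228*(1/4997) - 7/((-3301*1/45)) = 12/263 - 7/(-3301/45) = 12/263 - 7*(-45/3301) = 12/263 + 315/3301 = 122457/868163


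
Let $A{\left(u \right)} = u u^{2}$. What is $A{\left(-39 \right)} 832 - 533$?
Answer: $-49353941$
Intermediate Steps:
$A{\left(u \right)} = u^{3}$
$A{\left(-39 \right)} 832 - 533 = \left(-39\right)^{3} \cdot 832 - 533 = \left(-59319\right) 832 - 533 = -49353408 - 533 = -49353941$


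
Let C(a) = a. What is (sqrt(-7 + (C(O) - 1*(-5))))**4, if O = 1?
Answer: 1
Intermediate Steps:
(sqrt(-7 + (C(O) - 1*(-5))))**4 = (sqrt(-7 + (1 - 1*(-5))))**4 = (sqrt(-7 + (1 + 5)))**4 = (sqrt(-7 + 6))**4 = (sqrt(-1))**4 = I**4 = 1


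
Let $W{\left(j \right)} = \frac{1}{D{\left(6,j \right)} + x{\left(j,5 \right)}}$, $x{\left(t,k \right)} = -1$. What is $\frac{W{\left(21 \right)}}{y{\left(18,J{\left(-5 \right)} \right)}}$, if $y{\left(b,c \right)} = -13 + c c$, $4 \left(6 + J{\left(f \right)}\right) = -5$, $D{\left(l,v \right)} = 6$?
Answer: $\frac{16}{3165} \approx 0.0050553$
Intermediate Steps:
$J{\left(f \right)} = - \frac{29}{4}$ ($J{\left(f \right)} = -6 + \frac{1}{4} \left(-5\right) = -6 - \frac{5}{4} = - \frac{29}{4}$)
$W{\left(j \right)} = \frac{1}{5}$ ($W{\left(j \right)} = \frac{1}{6 - 1} = \frac{1}{5}$)
$y{\left(b,c \right)} = -13 + c^{2}$
$\frac{W{\left(21 \right)}}{y{\left(18,J{\left(-5 \right)} \right)}} = \frac{1}{5 \left(-13 + \left(- \frac{29}{4}\right)^{2}\right)} = \frac{1}{5 \left(-13 + \frac{841}{16}\right)} = \frac{1}{5 \cdot \frac{633}{16}} = \frac{1}{5} \cdot \frac{16}{633} = \frac{16}{3165}$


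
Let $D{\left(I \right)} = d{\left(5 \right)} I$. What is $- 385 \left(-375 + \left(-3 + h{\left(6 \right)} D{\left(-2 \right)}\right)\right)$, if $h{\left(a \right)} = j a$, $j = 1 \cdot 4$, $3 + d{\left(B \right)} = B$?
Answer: $182490$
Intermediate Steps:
$d{\left(B \right)} = -3 + B$
$j = 4$
$D{\left(I \right)} = 2 I$ ($D{\left(I \right)} = \left(-3 + 5\right) I = 2 I$)
$h{\left(a \right)} = 4 a$
$- 385 \left(-375 + \left(-3 + h{\left(6 \right)} D{\left(-2 \right)}\right)\right) = - 385 \left(-375 + \left(-3 + 4 \cdot 6 \cdot 2 \left(-2\right)\right)\right) = - 385 \left(-375 + \left(-3 + 24 \left(-4\right)\right)\right) = - 385 \left(-375 - 99\right) = \left(-385\right) \left(-474\right) = 182490$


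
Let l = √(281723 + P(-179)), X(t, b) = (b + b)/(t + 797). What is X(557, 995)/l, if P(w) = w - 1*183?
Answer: 995*√281361/190481397 ≈ 0.0027708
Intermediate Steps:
P(w) = -183 + w (P(w) = w - 183 = -183 + w)
X(t, b) = 2*b/(797 + t) (X(t, b) = (2*b)/(797 + t) = 2*b/(797 + t))
l = √281361 (l = √(281723 + (-183 - 179)) = √(281723 - 362) = √281361 ≈ 530.43)
X(557, 995)/l = (2*995/(797 + 557))/(√281361) = (2*995/1354)*(√281361/281361) = (2*995*(1/1354))*(√281361/281361) = 995*(√281361/281361)/677 = 995*√281361/190481397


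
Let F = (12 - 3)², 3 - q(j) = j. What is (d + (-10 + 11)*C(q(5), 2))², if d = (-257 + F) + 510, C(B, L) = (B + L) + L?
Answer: 112896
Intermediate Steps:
q(j) = 3 - j
C(B, L) = B + 2*L
F = 81 (F = 9² = 81)
d = 334 (d = (-257 + 81) + 510 = -176 + 510 = 334)
(d + (-10 + 11)*C(q(5), 2))² = (334 + (-10 + 11)*((3 - 1*5) + 2*2))² = (334 + 1*((3 - 5) + 4))² = (334 + 1*(-2 + 4))² = (334 + 1*2)² = (334 + 2)² = 336² = 112896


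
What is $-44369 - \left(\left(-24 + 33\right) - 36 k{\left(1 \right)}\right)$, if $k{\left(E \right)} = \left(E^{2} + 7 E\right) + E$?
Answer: $-44054$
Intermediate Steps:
$k{\left(E \right)} = E^{2} + 8 E$
$-44369 - \left(\left(-24 + 33\right) - 36 k{\left(1 \right)}\right) = -44369 - \left(\left(-24 + 33\right) - 36 \cdot 1 \left(8 + 1\right)\right) = -44369 - \left(9 - 36 \cdot 1 \cdot 9\right) = -44369 - \left(9 - 324\right) = -44369 - -315 = -44369 + 315 = -44054$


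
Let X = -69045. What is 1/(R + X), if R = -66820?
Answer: -1/135865 ≈ -7.3602e-6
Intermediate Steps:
1/(R + X) = 1/(-66820 - 69045) = 1/(-135865) = -1/135865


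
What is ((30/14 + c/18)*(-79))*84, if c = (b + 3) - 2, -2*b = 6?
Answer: -40448/3 ≈ -13483.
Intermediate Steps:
b = -3 (b = -½*6 = -3)
c = -2 (c = (-3 + 3) - 2 = 0 - 2 = -2)
((30/14 + c/18)*(-79))*84 = ((30/14 - 2/18)*(-79))*84 = ((30*(1/14) - 2*1/18)*(-79))*84 = ((15/7 - ⅑)*(-79))*84 = ((128/63)*(-79))*84 = -10112/63*84 = -40448/3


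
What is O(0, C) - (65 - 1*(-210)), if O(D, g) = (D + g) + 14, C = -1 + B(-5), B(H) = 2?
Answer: -260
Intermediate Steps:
C = 1 (C = -1 + 2 = 1)
O(D, g) = 14 + D + g
O(0, C) - (65 - 1*(-210)) = (14 + 0 + 1) - (65 - 1*(-210)) = 15 - (65 + 210) = 15 - 1*275 = 15 - 275 = -260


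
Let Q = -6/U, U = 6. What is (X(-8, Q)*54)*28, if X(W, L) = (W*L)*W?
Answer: -96768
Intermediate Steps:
Q = -1 (Q = -6/6 = -6*⅙ = -1)
X(W, L) = L*W² (X(W, L) = (L*W)*W = L*W²)
(X(-8, Q)*54)*28 = (-1*(-8)²*54)*28 = (-1*64*54)*28 = -64*54*28 = -3456*28 = -96768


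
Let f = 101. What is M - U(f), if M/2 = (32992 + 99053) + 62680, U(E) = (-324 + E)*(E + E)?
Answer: 434496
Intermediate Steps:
U(E) = 2*E*(-324 + E) (U(E) = (-324 + E)*(2*E) = 2*E*(-324 + E))
M = 389450 (M = 2*((32992 + 99053) + 62680) = 2*(132045 + 62680) = 2*194725 = 389450)
M - U(f) = 389450 - 2*101*(-324 + 101) = 389450 - 2*101*(-223) = 389450 - 1*(-45046) = 389450 + 45046 = 434496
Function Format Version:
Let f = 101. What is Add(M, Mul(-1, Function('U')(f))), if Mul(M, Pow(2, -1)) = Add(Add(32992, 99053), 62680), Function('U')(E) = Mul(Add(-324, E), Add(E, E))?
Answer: 434496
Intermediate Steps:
Function('U')(E) = Mul(2, E, Add(-324, E)) (Function('U')(E) = Mul(Add(-324, E), Mul(2, E)) = Mul(2, E, Add(-324, E)))
M = 389450 (M = Mul(2, Add(Add(32992, 99053), 62680)) = Mul(2, Add(132045, 62680)) = Mul(2, 194725) = 389450)
Add(M, Mul(-1, Function('U')(f))) = Add(389450, Mul(-1, Mul(2, 101, Add(-324, 101)))) = Add(389450, Mul(-1, Mul(2, 101, -223))) = Add(389450, Mul(-1, -45046)) = Add(389450, 45046) = 434496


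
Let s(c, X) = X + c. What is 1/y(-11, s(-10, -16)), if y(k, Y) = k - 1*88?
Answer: -1/99 ≈ -0.010101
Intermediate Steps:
y(k, Y) = -88 + k (y(k, Y) = k - 88 = -88 + k)
1/y(-11, s(-10, -16)) = 1/(-88 - 11) = 1/(-99) = -1/99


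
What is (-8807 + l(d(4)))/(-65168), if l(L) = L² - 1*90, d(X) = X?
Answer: 8881/65168 ≈ 0.13628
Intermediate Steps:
l(L) = -90 + L² (l(L) = L² - 90 = -90 + L²)
(-8807 + l(d(4)))/(-65168) = (-8807 + (-90 + 4²))/(-65168) = (-8807 + (-90 + 16))*(-1/65168) = (-8807 - 74)*(-1/65168) = -8881*(-1/65168) = 8881/65168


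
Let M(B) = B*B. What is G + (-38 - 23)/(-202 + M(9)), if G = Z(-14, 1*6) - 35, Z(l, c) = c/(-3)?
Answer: -4416/121 ≈ -36.496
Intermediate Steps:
M(B) = B²
Z(l, c) = -c/3 (Z(l, c) = c*(-⅓) = -c/3)
G = -37 (G = -6/3 - 35 = -⅓*6 - 35 = -2 - 35 = -37)
G + (-38 - 23)/(-202 + M(9)) = -37 + (-38 - 23)/(-202 + 9²) = -37 - 61/(-202 + 81) = -37 - 61/(-121) = -37 - 61*(-1/121) = -37 + 61/121 = -4416/121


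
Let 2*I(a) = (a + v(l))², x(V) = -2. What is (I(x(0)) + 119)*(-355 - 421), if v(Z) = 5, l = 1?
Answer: -95836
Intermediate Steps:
I(a) = (5 + a)²/2 (I(a) = (a + 5)²/2 = (5 + a)²/2)
(I(x(0)) + 119)*(-355 - 421) = ((5 - 2)²/2 + 119)*(-355 - 421) = ((½)*3² + 119)*(-776) = ((½)*9 + 119)*(-776) = (9/2 + 119)*(-776) = (247/2)*(-776) = -95836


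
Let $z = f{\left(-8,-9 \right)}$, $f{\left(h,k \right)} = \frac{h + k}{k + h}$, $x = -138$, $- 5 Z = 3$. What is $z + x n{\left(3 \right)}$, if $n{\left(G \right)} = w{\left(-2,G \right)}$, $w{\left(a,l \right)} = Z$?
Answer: $\frac{419}{5} \approx 83.8$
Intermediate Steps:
$Z = - \frac{3}{5}$ ($Z = \left(- \frac{1}{5}\right) 3 = - \frac{3}{5} \approx -0.6$)
$w{\left(a,l \right)} = - \frac{3}{5}$
$f{\left(h,k \right)} = 1$ ($f{\left(h,k \right)} = \frac{h + k}{h + k} = 1$)
$z = 1$
$n{\left(G \right)} = - \frac{3}{5}$
$z + x n{\left(3 \right)} = 1 - - \frac{414}{5} = 1 + \frac{414}{5} = \frac{419}{5}$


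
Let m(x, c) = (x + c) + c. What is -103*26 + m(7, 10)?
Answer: -2651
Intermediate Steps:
m(x, c) = x + 2*c (m(x, c) = (c + x) + c = x + 2*c)
-103*26 + m(7, 10) = -103*26 + (7 + 2*10) = -2678 + (7 + 20) = -2678 + 27 = -2651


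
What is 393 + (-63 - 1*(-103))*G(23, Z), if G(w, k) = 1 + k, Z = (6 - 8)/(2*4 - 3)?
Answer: 417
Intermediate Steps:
Z = -⅖ (Z = -2/(8 - 3) = -2/5 = -2*⅕ = -⅖ ≈ -0.40000)
393 + (-63 - 1*(-103))*G(23, Z) = 393 + (-63 - 1*(-103))*(1 - ⅖) = 393 + (-63 + 103)*(⅗) = 393 + 40*(⅗) = 393 + 24 = 417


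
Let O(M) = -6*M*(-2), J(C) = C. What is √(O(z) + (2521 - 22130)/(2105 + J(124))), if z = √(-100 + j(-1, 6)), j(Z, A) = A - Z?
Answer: √(-43708461 + 59621292*I*√93)/2229 ≈ 7.3233 + 7.9011*I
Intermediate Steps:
z = I*√93 (z = √(-100 + (6 - 1*(-1))) = √(-100 + (6 + 1)) = √(-100 + 7) = √(-93) = I*√93 ≈ 9.6436*I)
O(M) = 12*M
√(O(z) + (2521 - 22130)/(2105 + J(124))) = √(12*(I*√93) + (2521 - 22130)/(2105 + 124)) = √(12*I*√93 - 19609/2229) = √(-19609/2229 + 12*I*√93)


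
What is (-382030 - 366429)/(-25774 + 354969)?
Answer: -748459/329195 ≈ -2.2736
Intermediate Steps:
(-382030 - 366429)/(-25774 + 354969) = -748459/329195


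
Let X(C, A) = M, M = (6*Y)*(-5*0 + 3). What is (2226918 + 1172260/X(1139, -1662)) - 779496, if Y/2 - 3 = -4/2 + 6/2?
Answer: 52400257/36 ≈ 1.4556e+6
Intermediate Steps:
Y = 8 (Y = 6 + 2*(-4/2 + 6/2) = 6 + 2*(-4*1/2 + 6*(1/2)) = 6 + 2*(-2 + 3) = 6 + 2*1 = 6 + 2 = 8)
M = 144 (M = (6*8)*(-5*0 + 3) = 48*(0 + 3) = 48*3 = 144)
X(C, A) = 144
(2226918 + 1172260/X(1139, -1662)) - 779496 = (2226918 + 1172260/144) - 779496 = (2226918 + 1172260*(1/144)) - 779496 = (2226918 + 293065/36) - 779496 = 80462113/36 - 779496 = 52400257/36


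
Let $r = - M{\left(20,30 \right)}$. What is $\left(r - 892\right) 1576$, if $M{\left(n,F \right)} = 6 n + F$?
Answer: $-1642192$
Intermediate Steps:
$M{\left(n,F \right)} = F + 6 n$
$r = -150$ ($r = - (30 + 6 \cdot 20) = - (30 + 120) = \left(-1\right) 150 = -150$)
$\left(r - 892\right) 1576 = \left(-150 - 892\right) 1576 = \left(-1042\right) 1576 = -1642192$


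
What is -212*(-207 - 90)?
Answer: 62964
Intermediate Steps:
-212*(-207 - 90) = -212*(-297) = 62964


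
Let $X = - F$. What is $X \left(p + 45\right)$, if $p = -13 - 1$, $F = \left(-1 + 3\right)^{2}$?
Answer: $-124$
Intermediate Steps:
$F = 4$ ($F = 2^{2} = 4$)
$p = -14$ ($p = -13 - 1 = -14$)
$X = -4$ ($X = \left(-1\right) 4 = -4$)
$X \left(p + 45\right) = - 4 \left(-14 + 45\right) = \left(-4\right) 31 = -124$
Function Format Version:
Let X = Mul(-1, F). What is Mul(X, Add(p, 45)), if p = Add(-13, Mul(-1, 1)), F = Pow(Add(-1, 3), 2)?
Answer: -124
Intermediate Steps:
F = 4 (F = Pow(2, 2) = 4)
p = -14 (p = Add(-13, -1) = -14)
X = -4 (X = Mul(-1, 4) = -4)
Mul(X, Add(p, 45)) = Mul(-4, Add(-14, 45)) = Mul(-4, 31) = -124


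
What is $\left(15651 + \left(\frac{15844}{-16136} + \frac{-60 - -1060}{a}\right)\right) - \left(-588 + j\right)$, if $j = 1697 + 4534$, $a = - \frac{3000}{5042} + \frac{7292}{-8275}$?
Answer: $\frac{36219164583361}{3882174359} \approx 9329.6$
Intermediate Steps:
$a = - \frac{30795632}{20861275}$ ($a = \left(-3000\right) \frac{1}{5042} + 7292 \left(- \frac{1}{8275}\right) = - \frac{1500}{2521} - \frac{7292}{8275} = - \frac{30795632}{20861275} \approx -1.4762$)
$j = 6231$
$\left(15651 + \left(\frac{15844}{-16136} + \frac{-60 - -1060}{a}\right)\right) - \left(-588 + j\right) = \left(15651 + \left(\frac{15844}{-16136} + \frac{-60 - -1060}{- \frac{30795632}{20861275}}\right)\right) + \left(588 - 6231\right) = \left(15651 + \left(15844 \left(- \frac{1}{16136}\right) + \left(-60 + 1060\right) \left(- \frac{20861275}{30795632}\right)\right)\right) + \left(588 - 6231\right) = \left(15651 + \left(- \frac{3961}{4034} + 1000 \left(- \frac{20861275}{30795632}\right)\right)\right) - 5643 = \left(15651 - \frac{2633636401511}{3882174359}\right) - 5643 = \frac{58126274491198}{3882174359} - 5643 = \frac{36219164583361}{3882174359}$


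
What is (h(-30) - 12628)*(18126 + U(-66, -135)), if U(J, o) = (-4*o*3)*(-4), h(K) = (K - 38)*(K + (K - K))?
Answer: -123307848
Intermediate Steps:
h(K) = K*(-38 + K) (h(K) = (-38 + K)*(K + 0) = (-38 + K)*K = K*(-38 + K))
U(J, o) = 48*o (U(J, o) = -12*o*(-4) = 48*o)
(h(-30) - 12628)*(18126 + U(-66, -135)) = (-30*(-38 - 30) - 12628)*(18126 + 48*(-135)) = (-30*(-68) - 12628)*(18126 - 6480) = (2040 - 12628)*11646 = -10588*11646 = -123307848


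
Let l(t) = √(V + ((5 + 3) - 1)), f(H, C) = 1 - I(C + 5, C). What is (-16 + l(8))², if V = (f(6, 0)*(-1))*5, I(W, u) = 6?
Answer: 288 - 128*√2 ≈ 106.98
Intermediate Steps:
f(H, C) = -5 (f(H, C) = 1 - 1*6 = 1 - 6 = -5)
V = 25 (V = -5*(-1)*5 = 5*5 = 25)
l(t) = 4*√2 (l(t) = √(25 + ((5 + 3) - 1)) = √(25 + (8 - 1)) = √(25 + 7) = √32 = 4*√2)
(-16 + l(8))² = (-16 + 4*√2)²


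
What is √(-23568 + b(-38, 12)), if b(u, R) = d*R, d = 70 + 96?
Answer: 2*I*√5394 ≈ 146.89*I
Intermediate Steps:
d = 166
b(u, R) = 166*R
√(-23568 + b(-38, 12)) = √(-23568 + 166*12) = √(-23568 + 1992) = √(-21576) = 2*I*√5394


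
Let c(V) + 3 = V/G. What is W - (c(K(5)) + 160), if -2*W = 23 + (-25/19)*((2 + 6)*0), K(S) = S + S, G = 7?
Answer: -2379/14 ≈ -169.93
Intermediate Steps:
K(S) = 2*S
c(V) = -3 + V/7
W = -23/2 (W = -(23 + (-25/19)*((2 + 6)*0))/2 = -(23 + (-25*1/19)*(8*0))/2 = -(23 - 25/19*0)/2 = -(23 + 0)/2 = -½*23 = -23/2 ≈ -11.500)
W - (c(K(5)) + 160) = -23/2 - ((-3 + (2*5)/7) + 160) = -23/2 - ((-3 + (⅐)*10) + 160) = -23/2 - ((-3 + 10/7) + 160) = -23/2 - (-11/7 + 160) = -23/2 - 1*1109/7 = -23/2 - 1109/7 = -2379/14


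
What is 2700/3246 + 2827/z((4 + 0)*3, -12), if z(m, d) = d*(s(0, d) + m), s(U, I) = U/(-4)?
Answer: -1464607/77904 ≈ -18.800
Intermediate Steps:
s(U, I) = -U/4 (s(U, I) = U*(-¼) = -U/4)
z(m, d) = d*m (z(m, d) = d*(-¼*0 + m) = d*(0 + m) = d*m)
2700/3246 + 2827/z((4 + 0)*3, -12) = 2700/3246 + 2827/((-12*(4 + 0)*3)) = 2700*(1/3246) + 2827/((-48*3)) = 450/541 + 2827/((-12*12)) = 450/541 + 2827/(-144) = 450/541 + 2827*(-1/144) = 450/541 - 2827/144 = -1464607/77904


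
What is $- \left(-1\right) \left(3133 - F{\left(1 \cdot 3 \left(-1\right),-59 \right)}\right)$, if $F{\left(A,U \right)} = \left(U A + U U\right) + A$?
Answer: $-522$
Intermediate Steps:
$F{\left(A,U \right)} = A + U^{2} + A U$ ($F{\left(A,U \right)} = \left(A U + U^{2}\right) + A = \left(U^{2} + A U\right) + A = A + U^{2} + A U$)
$- \left(-1\right) \left(3133 - F{\left(1 \cdot 3 \left(-1\right),-59 \right)}\right) = - \left(-1\right) \left(3133 - \left(1 \cdot 3 \left(-1\right) + \left(-59\right)^{2} + 1 \cdot 3 \left(-1\right) \left(-59\right)\right)\right) = - \left(-1\right) \left(3133 - \left(3 \left(-1\right) + 3481 + 3 \left(-1\right) \left(-59\right)\right)\right) = - \left(-1\right) \left(3133 - \left(-3 + 3481 - -177\right)\right) = - \left(-1\right) \left(3133 - \left(-3 + 3481 + 177\right)\right) = - \left(-1\right) \left(3133 - 3655\right) = - \left(-1\right) \left(-522\right) = \left(-1\right) 522 = -522$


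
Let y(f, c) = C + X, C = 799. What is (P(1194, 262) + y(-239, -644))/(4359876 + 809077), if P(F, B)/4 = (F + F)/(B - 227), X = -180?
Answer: 31217/180913355 ≈ 0.00017255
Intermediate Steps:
y(f, c) = 619 (y(f, c) = 799 - 180 = 619)
P(F, B) = 8*F/(-227 + B) (P(F, B) = 4*((F + F)/(B - 227)) = 4*((2*F)/(-227 + B)) = 4*(2*F/(-227 + B)) = 8*F/(-227 + B))
(P(1194, 262) + y(-239, -644))/(4359876 + 809077) = (8*1194/(-227 + 262) + 619)/(4359876 + 809077) = (8*1194/35 + 619)/5168953 = (8*1194*(1/35) + 619)*(1/5168953) = (9552/35 + 619)*(1/5168953) = (31217/35)*(1/5168953) = 31217/180913355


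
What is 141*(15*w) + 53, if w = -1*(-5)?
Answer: 10628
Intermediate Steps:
w = 5
141*(15*w) + 53 = 141*(15*5) + 53 = 141*75 + 53 = 10575 + 53 = 10628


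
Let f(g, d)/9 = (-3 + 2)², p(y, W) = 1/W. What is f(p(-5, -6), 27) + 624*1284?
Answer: 801225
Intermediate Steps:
f(g, d) = 9 (f(g, d) = 9*(-3 + 2)² = 9*(-1)² = 9*1 = 9)
f(p(-5, -6), 27) + 624*1284 = 9 + 624*1284 = 9 + 801216 = 801225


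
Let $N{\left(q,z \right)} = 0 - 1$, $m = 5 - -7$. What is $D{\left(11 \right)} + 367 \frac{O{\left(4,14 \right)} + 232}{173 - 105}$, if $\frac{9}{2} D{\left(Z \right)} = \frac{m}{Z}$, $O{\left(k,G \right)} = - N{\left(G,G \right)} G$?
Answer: $\frac{1489925}{1122} \approx 1327.9$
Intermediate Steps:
$m = 12$ ($m = 5 + 7 = 12$)
$N{\left(q,z \right)} = -1$ ($N{\left(q,z \right)} = 0 - 1 = -1$)
$O{\left(k,G \right)} = G$ ($O{\left(k,G \right)} = \left(-1\right) \left(-1\right) G = 1 G = G$)
$D{\left(Z \right)} = \frac{8}{3 Z}$ ($D{\left(Z \right)} = \frac{2 \frac{12}{Z}}{9} = \frac{8}{3 Z}$)
$D{\left(11 \right)} + 367 \frac{O{\left(4,14 \right)} + 232}{173 - 105} = \frac{8}{3 \cdot 11} + 367 \frac{14 + 232}{173 - 105} = \frac{8}{3} \cdot \frac{1}{11} + 367 \cdot \frac{246}{68} = \frac{8}{33} + 367 \cdot 246 \cdot \frac{1}{68} = \frac{8}{33} + 367 \cdot \frac{123}{34} = \frac{8}{33} + \frac{45141}{34} = \frac{1489925}{1122}$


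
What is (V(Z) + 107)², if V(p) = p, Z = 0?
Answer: 11449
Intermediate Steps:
(V(Z) + 107)² = (0 + 107)² = 107² = 11449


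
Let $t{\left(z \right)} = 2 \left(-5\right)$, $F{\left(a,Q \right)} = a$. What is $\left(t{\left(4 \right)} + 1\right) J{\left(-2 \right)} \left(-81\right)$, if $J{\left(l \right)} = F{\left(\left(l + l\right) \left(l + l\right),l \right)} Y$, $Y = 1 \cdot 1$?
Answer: $11664$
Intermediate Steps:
$Y = 1$
$J{\left(l \right)} = 4 l^{2}$ ($J{\left(l \right)} = \left(l + l\right) \left(l + l\right) 1 = 2 l 2 l 1 = 4 l^{2} \cdot 1 = 4 l^{2}$)
$t{\left(z \right)} = -10$
$\left(t{\left(4 \right)} + 1\right) J{\left(-2 \right)} \left(-81\right) = \left(-10 + 1\right) 4 \left(-2\right)^{2} \left(-81\right) = - 9 \cdot 4 \cdot 4 \left(-81\right) = \left(-9\right) 16 \left(-81\right) = \left(-144\right) \left(-81\right) = 11664$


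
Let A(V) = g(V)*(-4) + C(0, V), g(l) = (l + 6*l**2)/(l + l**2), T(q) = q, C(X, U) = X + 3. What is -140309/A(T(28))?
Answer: 4068961/589 ≈ 6908.3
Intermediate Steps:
C(X, U) = 3 + X
g(l) = (l + 6*l**2)/(l + l**2)
A(V) = 3 - 4*(1 + 6*V)/(1 + V) (A(V) = ((1 + 6*V)/(1 + V))*(-4) + (3 + 0) = -4*(1 + 6*V)/(1 + V) + 3 = 3 - 4*(1 + 6*V)/(1 + V))
-140309/A(T(28)) = -140309*(1 + 28)/(-1 - 21*28) = -140309*29/(-1 - 588) = -140309/((1/29)*(-589)) = -140309/(-589/29) = -140309*(-29/589) = 4068961/589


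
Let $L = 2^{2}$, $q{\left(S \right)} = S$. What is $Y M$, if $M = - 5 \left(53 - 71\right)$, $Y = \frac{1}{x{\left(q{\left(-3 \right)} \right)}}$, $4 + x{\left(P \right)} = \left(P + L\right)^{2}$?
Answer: $-30$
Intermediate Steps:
$L = 4$
$x{\left(P \right)} = -4 + \left(4 + P\right)^{2}$ ($x{\left(P \right)} = -4 + \left(P + 4\right)^{2} = -4 + \left(4 + P\right)^{2}$)
$Y = - \frac{1}{3}$ ($Y = \frac{1}{-4 + \left(4 - 3\right)^{2}} = \frac{1}{-4 + 1^{2}} = \frac{1}{-4 + 1} = \frac{1}{-3} = - \frac{1}{3} \approx -0.33333$)
$M = 90$ ($M = \left(-5\right) \left(-18\right) = 90$)
$Y M = \left(- \frac{1}{3}\right) 90 = -30$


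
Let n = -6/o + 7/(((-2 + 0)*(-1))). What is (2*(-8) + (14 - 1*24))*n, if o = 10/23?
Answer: 1339/5 ≈ 267.80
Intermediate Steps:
o = 10/23 (o = 10*(1/23) = 10/23 ≈ 0.43478)
n = -103/10 (n = -6/10/23 + 7/(((-2 + 0)*(-1))) = -6*23/10 + 7/((-2*(-1))) = -69/5 + 7/2 = -103/10 ≈ -10.300)
(2*(-8) + (14 - 1*24))*n = (2*(-8) + (14 - 1*24))*(-103/10) = (-16 + (14 - 24))*(-103/10) = (-16 - 10)*(-103/10) = -26*(-103/10) = 1339/5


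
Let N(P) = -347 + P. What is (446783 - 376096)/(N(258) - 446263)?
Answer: -70687/446352 ≈ -0.15837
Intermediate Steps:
(446783 - 376096)/(N(258) - 446263) = (446783 - 376096)/((-347 + 258) - 446263) = 70687/(-89 - 446263) = 70687/(-446352) = 70687*(-1/446352) = -70687/446352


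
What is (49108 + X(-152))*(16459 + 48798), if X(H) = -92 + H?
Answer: 3188718048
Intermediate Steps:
(49108 + X(-152))*(16459 + 48798) = (49108 + (-92 - 152))*(16459 + 48798) = (49108 - 244)*65257 = 48864*65257 = 3188718048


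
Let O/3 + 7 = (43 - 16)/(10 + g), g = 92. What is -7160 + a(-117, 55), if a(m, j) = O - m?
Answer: -240149/34 ≈ -7063.2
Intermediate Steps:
O = -687/34 (O = -21 + 3*((43 - 16)/(10 + 92)) = -21 + 3*(27/102) = -21 + 3*(27*(1/102)) = -21 + 3*(9/34) = -21 + 27/34 = -687/34 ≈ -20.206)
a(m, j) = -687/34 - m
-7160 + a(-117, 55) = -7160 + (-687/34 - 1*(-117)) = -7160 + (-687/34 + 117) = -7160 + 3291/34 = -240149/34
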